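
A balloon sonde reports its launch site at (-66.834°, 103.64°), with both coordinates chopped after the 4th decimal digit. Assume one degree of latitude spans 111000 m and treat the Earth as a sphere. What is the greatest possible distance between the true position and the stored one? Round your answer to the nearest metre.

12 metres

Truncating at 4 decimal places can drop up to a full unit in the last place, so each coordinate may be off by as much as 0.0001°.
Latitude error → 0.0001 × 111000 = 11.1 m along the meridian.
East–west component at 66.834°: 0.0001° × 111000 × cos 66.834° ≈ 0.0001 × 43667 ≈ 4.3667 m.
Worst case both components are at the extreme and orthogonal: √(11.1² + 4.3667²) ≈ 11.928 m.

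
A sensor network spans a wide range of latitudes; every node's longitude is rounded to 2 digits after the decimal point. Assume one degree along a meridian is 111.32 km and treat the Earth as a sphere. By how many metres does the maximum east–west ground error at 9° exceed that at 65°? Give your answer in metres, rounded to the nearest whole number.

Rounding to 2 decimal places leaves the longitude within ±0.005° of the true value.
Error at 9° = 0.005° × 111320 × cos 9° ≈ 556.6 × 0.9877 = 549.75 m.
Error at 65° = 0.005° × 111320 × cos 65° ≈ 556.6 × 0.4226 = 235.23 m.
So the lower-latitude error exceeds the higher by 549.75 − 235.23 = 314.52 m.

315 metres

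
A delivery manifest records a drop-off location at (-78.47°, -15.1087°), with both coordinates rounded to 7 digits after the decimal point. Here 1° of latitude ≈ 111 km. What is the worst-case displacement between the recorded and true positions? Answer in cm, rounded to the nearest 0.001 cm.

Rounding to 7 decimal places leaves each coordinate within ±5e-08° of the true value.
N–S: 5e-08° × 111000 m/° = 0.00555 m.
Longitude error → 5e-08 × 111000 × cos 78.47° = 5e-08 × 111000 × 0.1999 ≈ 0.00110934 m.
Worst case both components are at the extreme and orthogonal: √(0.00555² + 0.00110934²) ≈ 0.00565978 m.
That is 0.00565978 m = 0.56598 cm.

0.566 cm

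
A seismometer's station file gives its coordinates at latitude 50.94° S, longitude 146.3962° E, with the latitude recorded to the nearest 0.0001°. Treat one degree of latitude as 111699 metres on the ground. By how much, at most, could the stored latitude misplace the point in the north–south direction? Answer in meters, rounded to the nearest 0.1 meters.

Rounding to 4 decimal places leaves the latitude within ±5e-05° of the true value.
So the N–S error is at most 5e-05 × 111699 = 5.58495 m.

5.6 meters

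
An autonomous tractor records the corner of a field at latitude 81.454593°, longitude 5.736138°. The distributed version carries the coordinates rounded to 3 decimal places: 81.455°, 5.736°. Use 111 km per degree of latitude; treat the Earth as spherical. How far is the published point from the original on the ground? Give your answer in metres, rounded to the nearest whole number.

45 metres

Δlat = 81.454593 − 81.455 = -0.000407°; Δlon = 5.736138 − 5.736 = +0.000138°.
North–south shift: -0.000407 × 111000 = -45.177 m.
East–west at this latitude: 0.000138° × 111000 × cos 81.455° ≈ 0.000138 × 16493.1 = 2.27604 m.
Distance: √(45.177² + 2.27604²) ≈ 45.2343 m.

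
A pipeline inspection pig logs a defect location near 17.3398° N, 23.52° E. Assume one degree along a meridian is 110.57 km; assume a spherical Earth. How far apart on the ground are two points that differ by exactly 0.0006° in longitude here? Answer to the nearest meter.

63 meters

At 17.3398° a degree of longitude is 110570 × cos 17.3398° ≈ 105545 m, so 0.0006° corresponds to 63.327 m.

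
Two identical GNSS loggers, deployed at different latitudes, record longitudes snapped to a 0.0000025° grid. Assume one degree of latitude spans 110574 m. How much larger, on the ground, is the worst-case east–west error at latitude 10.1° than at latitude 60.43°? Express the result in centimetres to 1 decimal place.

6.8 centimetres

With a 0.0000025° grid the true value lies within half a step, ±0.0000025°/2 = ±1.25e-06°, of the stored one.
At 10.1°: 1.25e-06° × 110574 × cos 10.1° = 1.25e-06 × 110574 × 0.9845 ≈ 0.13608 m.
At 60.43°: 1.25e-06° × 110574 × cos 60.43° = 1.25e-06 × 110574 × 0.4935 ≈ 0.068208 m.
Difference: 0.13608 − 0.068208 = 0.067867 m.
That is 0.0678671 m = 6.7867 cm.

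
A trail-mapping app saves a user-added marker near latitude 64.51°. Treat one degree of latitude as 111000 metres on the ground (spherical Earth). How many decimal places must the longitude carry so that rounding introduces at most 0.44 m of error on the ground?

5 decimal places

At 64.51° one degree of longitude covers 111000 × cos 64.51° ≈ 111000 × 0.4304 ≈ 47769.2 m.
Rounding to N decimal places gives at most 0.5 × 10⁻ᴺ degrees of error, i.e. 0.5 × 10⁻ᴺ × 47769.2 m.
Need 0.5 × 47769.2 × 10⁻ᴺ ≤ 0.44 → 10⁻ᴺ ≤ 1.842e-05, so N ≥ 4.73.
N = 4 would give 2.39 m (too coarse); N = 5 gives 0.239 m ≤ 0.44 m.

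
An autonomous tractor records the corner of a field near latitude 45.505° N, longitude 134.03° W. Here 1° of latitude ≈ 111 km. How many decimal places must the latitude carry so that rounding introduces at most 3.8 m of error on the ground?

One degree of latitude covers 111000 m.
Rounding to N decimal places gives at most 0.5 × 10⁻ᴺ degrees of error, i.e. 0.5 × 10⁻ᴺ × 111000 m.
Setting 55500 × 10⁻ᴺ ≤ 3.8 gives 10ᴺ ≥ 1.461e+04, i.e. N ≥ 4.16.
At 4 places the error can reach 5.55 m, but 5 places keeps it to 0.555 m.

5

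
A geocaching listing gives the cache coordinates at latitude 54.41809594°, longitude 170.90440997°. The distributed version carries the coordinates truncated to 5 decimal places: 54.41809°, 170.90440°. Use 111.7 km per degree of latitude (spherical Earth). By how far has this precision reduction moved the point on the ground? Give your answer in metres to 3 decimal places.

The latitude changed by +0.00000594° and the longitude by +0.00000997°.
North–south shift: 0.00000594 × 111700 = 0.663498 m.
E–W at 54.4181°: 0.00000997° × 111700 × cos 54.4181° = 0.00000997 × 111700 × 0.5819 ≈ 0.647995 m.
Distance: √(0.663498² + 0.647995²) ≈ 0.92743 m.

0.927 metres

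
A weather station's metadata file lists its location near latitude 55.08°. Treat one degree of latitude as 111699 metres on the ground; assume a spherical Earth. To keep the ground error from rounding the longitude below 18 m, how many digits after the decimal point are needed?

4

At 55.08° one degree of longitude covers 111699 × cos 55.08° ≈ 111699 × 0.5724 ≈ 63940.1 m.
With N decimal places the half-ulp bound is 0.5·10⁻ᴺ°, or 0.5·10⁻ᴺ × 63940.1 m on the ground.
Setting 31970 × 10⁻ᴺ ≤ 18 gives 10ᴺ ≥ 1776, i.e. N ≥ 3.25.
At 3 places the error can reach 32 m, but 4 places keeps it to 3.2 m.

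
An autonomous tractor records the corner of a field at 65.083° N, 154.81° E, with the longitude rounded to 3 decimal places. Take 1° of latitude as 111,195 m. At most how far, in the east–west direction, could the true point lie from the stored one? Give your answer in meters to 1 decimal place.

23.4 meters

Rounding to 3 decimal places leaves the longitude within ±0.0005° of the true value.
Parallels shrink by cos φ, so at 65.083° a degree of longitude is 111195 × 0.4213 ≈ 46847 m.
So at most 0.0005° × 46847 ≈ 23.4235 m east–west.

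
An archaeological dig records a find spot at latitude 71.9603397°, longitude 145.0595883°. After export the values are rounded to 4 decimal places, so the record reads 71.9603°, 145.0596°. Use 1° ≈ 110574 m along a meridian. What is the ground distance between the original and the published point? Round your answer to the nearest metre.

4 metres

The latitude changed by +0.0000397° and the longitude by -0.0000117°.
N–S: 0.0000397° × 110574 m/° = 4.38979 m.
East–west at this latitude: -0.0000117° × 110574 × cos 71.9603° ≈ -0.0000117 × 34242.1 = -0.400633 m.
Combined displacement = (4.38979² + 0.400633²)^½ ≈ 4.40803 m.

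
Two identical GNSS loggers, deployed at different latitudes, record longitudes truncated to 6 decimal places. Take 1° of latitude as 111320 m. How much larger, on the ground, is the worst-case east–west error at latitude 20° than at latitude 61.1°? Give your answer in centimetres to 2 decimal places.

5.08 centimetres

Truncating at 6 decimal places can drop up to a full unit in the last place, so the longitude may be off by as much as 1e-06°.
At 20°: 1e-06° × 111320 × cos 20° = 1e-06 × 111320 × 0.9397 ≈ 0.10461 m.
Error at 61.1° = 1e-06° × 111320 × cos 61.1° ≈ 0.11132 × 0.4833 = 0.053799 m.
So the lower-latitude error exceeds the higher by 0.10461 − 0.053799 = 0.050808 m.
That is 0.0508076 m = 5.0808 cm.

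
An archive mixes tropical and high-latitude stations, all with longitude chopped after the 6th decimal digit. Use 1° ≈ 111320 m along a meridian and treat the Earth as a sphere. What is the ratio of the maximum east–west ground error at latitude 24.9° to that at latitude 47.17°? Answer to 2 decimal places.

1.33

Truncating at 6 decimal places can drop up to a full unit in the last place, so the longitude may be off by as much as 1e-06°.
Error at 24.9° = 1e-06° × 111320 × cos 24.9° ≈ 0.11132 × 0.9070 = 0.10097 m.
Error at 47.17° = 1e-06° × 111320 × cos 47.17° ≈ 0.11132 × 0.6798 = 0.075678 m.
Ratio: 0.10097 / 0.075678 = cos 24.9° / cos 47.17° ≈ 1.3342.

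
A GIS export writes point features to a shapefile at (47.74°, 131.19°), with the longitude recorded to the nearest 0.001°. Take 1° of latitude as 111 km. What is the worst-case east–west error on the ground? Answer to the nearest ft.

122 ft

Rounding to 3 decimal places leaves the longitude within ±0.0005° of the true value.
Parallels shrink by cos φ, so at 47.74° a degree of longitude is 111000 × 0.6725 ≈ 74647.1 m.
Maximum E–W displacement: 0.0005 × 74647.1 = 37.3235 m.
In feet: 37.3235 m ÷ 0.3048 ≈ 122.45 ft.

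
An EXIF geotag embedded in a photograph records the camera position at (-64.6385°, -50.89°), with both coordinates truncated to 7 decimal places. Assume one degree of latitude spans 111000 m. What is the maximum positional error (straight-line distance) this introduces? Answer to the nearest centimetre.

1 centimetres

Truncating at 7 decimal places can drop up to a full unit in the last place, so each coordinate may be off by as much as 1e-07°.
N–S: 1e-07° × 111000 m/° = 0.0111 m.
E–W at 64.6385°: 1e-07° × 111000 × cos 64.6385° = 1e-07 × 111000 × 0.4283 ≈ 0.00475444 m.
The two errors are perpendicular, so the maximum displacement is √(0.0111² + 0.00475444²) ≈ 0.0120754 m.
That is 0.0120754 m = 1.2075 cm.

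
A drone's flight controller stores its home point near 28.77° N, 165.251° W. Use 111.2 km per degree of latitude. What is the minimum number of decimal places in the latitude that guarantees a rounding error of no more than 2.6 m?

One degree of latitude covers 111200 m.
With N decimal places the half-ulp bound is 0.5·10⁻ᴺ°, or 0.5·10⁻ᴺ × 111200 m on the ground.
Setting 55600 × 10⁻ᴺ ≤ 2.6 gives 10ᴺ ≥ 2.138e+04, i.e. N ≥ 4.33.
N = 4 would give 5.56 m (too coarse); N = 5 gives 0.556 m ≤ 2.6 m.

5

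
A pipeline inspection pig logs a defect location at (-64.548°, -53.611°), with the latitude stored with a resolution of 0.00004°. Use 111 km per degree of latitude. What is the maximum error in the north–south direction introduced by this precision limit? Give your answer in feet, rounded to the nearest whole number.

7 feet

With a 0.00004° grid the true value lies within half a step, ±0.00004°/2 = ±2e-05°, of the stored one.
Along the meridian that is 2e-05° × 111000 m/° = 2.22 m.
In feet: 2.22 m ÷ 0.3048 ≈ 7.2835 ft.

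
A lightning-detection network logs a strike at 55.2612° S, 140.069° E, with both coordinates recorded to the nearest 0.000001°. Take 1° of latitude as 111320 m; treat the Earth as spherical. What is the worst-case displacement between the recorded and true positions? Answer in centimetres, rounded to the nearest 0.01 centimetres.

Rounding to 6 decimal places leaves each coordinate within ±5e-07° of the true value.
N–S: 5e-07° × 111320 m/° = 0.05566 m.
E–W at 55.2612°: 5e-07° × 111320 × cos 55.2612° = 5e-07 × 111320 × 0.5698 ≈ 0.0317171 m.
Combining orthogonally: (0.05566² + 0.0317171²)^½ ≈ 0.0640625 m.
That is 0.0640625 m = 6.4063 cm.

6.41 centimetres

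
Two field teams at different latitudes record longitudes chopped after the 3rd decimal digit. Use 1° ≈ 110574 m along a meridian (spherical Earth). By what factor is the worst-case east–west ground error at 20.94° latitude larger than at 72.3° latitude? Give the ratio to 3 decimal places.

3.072

Truncating at 3 decimal places can drop up to a full unit in the last place, so the longitude may be off by as much as 0.001°.
At 20.94°: 0.001° × 110574 × cos 20.94° = 0.001 × 110574 × 0.9340 ≈ 103.27 m.
At 72.3°: 0.001° × 110574 × cos 72.3° = 0.001 × 110574 × 0.3040 ≈ 33.618 m.
The ratio reduces to cos 20.94° / cos 72.3° = 0.9340/0.3040 ≈ 3.0719.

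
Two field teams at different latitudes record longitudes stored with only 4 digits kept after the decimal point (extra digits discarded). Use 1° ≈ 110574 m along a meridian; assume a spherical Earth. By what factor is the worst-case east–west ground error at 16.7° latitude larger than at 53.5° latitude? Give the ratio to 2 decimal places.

1.61

Truncating at 4 decimal places can drop up to a full unit in the last place, so the longitude may be off by as much as 0.0001°.
At 16.7°: 0.0001° × 110574 × cos 16.7° = 0.0001 × 110574 × 0.9578 ≈ 10.591 m.
Error at 53.5° = 0.0001° × 110574 × cos 53.5° ≈ 11.057 × 0.5948 = 6.5772 m.
The ratio reduces to cos 16.7° / cos 53.5° = 0.9578/0.5948 ≈ 1.6103.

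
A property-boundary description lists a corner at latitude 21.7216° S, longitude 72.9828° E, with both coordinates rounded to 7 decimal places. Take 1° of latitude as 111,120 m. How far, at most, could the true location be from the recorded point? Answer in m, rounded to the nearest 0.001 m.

Rounding to 7 decimal places leaves each coordinate within ±5e-08° of the true value.
N–S: 5e-08° × 111120 m/° = 0.005556 m.
Longitude error → 5e-08 × 111120 × cos 21.7216° = 5e-08 × 111120 × 0.9290 ≈ 0.00516149 m.
Worst case both components are at the extreme and orthogonal: √(0.005556² + 0.00516149²) ≈ 0.00758354 m.

0.008 m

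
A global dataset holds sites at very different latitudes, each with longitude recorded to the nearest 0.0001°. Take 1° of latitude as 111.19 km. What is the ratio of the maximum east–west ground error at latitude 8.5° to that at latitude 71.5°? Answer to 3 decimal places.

3.117

Rounding to 4 decimal places leaves the longitude within ±5e-05° of the true value.
Error at 8.5° = 5e-05° × 111190 × cos 8.5° ≈ 5.5595 × 0.9890 = 5.4984 m.
At 71.5°: 5e-05° × 111190 × cos 71.5° = 5e-05 × 111190 × 0.3173 ≈ 1.7641 m.
Ratio: 5.4984 / 1.7641 = cos 8.5° / cos 71.5° ≈ 3.1169.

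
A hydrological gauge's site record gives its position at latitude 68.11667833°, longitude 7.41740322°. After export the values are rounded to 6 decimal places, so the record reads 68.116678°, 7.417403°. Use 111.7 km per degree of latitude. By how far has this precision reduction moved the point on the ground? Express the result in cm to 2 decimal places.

3.80 cm

Δlat = 68.11667833 − 68.116678 = +0.00000033°; Δlon = 7.41740322 − 7.417403 = +0.00000022°.
N–S: 0.00000033° × 111700 m/° = 0.036861 m.
East–west at this latitude: 0.00000022° × 111700 × cos 68.1167° ≈ 0.00000022 × 41632.6 = 0.00915916 m.
Hypotenuse of the two orthogonal shifts: √(0.036861² + 0.00915916²) = 0.0379819 m.
That is 0.0379819 m = 3.7982 cm.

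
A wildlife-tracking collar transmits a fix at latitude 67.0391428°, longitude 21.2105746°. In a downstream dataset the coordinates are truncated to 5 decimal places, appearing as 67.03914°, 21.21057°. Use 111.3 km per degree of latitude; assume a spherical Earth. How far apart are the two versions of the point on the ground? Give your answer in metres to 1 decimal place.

0.4 metres

Δlat = 67.0391428 − 67.03914 = +0.0000028°; Δlon = 21.2105746 − 21.21057 = +0.0000046°.
North–south shift: 0.0000028 × 111300 = 0.31164 m.
E–W at 67.0391°: 0.0000046° × 111300 × cos 67.0391° = 0.0000046 × 111300 × 0.3901 ≈ 0.199725 m.
Distance: √(0.31164² + 0.199725²) ≈ 0.370148 m.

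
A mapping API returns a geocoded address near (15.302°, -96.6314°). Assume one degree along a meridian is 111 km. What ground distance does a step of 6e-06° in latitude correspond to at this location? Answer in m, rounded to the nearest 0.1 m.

0.7 m

6e-06° × 111000 m/° = 0.666 m.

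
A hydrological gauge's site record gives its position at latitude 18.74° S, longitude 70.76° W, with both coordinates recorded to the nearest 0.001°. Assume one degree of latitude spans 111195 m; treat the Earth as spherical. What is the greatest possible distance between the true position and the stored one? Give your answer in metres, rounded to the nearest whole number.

Rounding to 3 decimal places leaves each coordinate within ±0.0005° of the true value.
Latitude error → 0.0005 × 111195 = 55.5975 m along the meridian.
Longitude error → 0.0005 × 111195 × cos 18.74° = 0.0005 × 111195 × 0.9470 ≈ 52.6501 m.
The two errors are perpendicular, so the maximum displacement is √(55.5975² + 52.6501²) ≈ 76.571 m.

77 metres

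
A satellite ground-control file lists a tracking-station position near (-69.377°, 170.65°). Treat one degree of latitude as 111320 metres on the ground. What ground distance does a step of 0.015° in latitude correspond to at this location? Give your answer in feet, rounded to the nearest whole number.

Along a meridian 0.015° is 0.015 × 111320 = 1669.8 m.
Converting: 1669.8 m × 3.2808 ft/m ≈ 5478.3 ft.

5478 feet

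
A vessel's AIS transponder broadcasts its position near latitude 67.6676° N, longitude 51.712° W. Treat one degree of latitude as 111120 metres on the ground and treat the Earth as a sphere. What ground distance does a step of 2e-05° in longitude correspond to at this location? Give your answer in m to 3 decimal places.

At 67.6676° a degree of longitude is 111120 × cos 67.6676° ≈ 42223.3 m, so 2e-05° corresponds to 0.844466 m.

0.844 m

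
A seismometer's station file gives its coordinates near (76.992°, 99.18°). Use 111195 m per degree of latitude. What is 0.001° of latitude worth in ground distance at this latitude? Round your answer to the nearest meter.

111 meters

0.001° × 111195 m/° = 111.195 m.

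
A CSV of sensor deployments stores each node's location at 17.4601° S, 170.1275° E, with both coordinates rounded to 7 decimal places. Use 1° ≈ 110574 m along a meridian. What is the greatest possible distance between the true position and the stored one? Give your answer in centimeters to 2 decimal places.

Rounding to 7 decimal places leaves each coordinate within ±5e-08° of the true value.
North–south component: 5e-08° × 110574 = 0.0055287 m.
East–west component at 17.4601°: 5e-08° × 110574 × cos 17.4601° ≈ 5e-08 × 105479 ≈ 0.00527397 m.
Combining orthogonally: (0.0055287² + 0.00527397²)^½ ≈ 0.00764077 m.
That is 0.00764077 m = 0.76408 cm.

0.76 centimeters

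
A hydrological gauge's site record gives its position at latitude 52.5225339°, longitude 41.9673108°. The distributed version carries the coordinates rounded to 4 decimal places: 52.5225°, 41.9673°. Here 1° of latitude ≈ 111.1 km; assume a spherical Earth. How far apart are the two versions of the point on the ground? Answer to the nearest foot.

The latitude changed by +0.0000339° and the longitude by +0.0000108°.
North–south shift: 0.0000339 × 111100 = 3.76629 m.
East–west at this latitude: 0.0000108° × 111100 × cos 52.5225° ≈ 0.0000108 × 67598.8 = 0.730067 m.
Combined displacement = (3.76629² + 0.730067²)^½ ≈ 3.8364 m.
In feet: 3.8364 m ÷ 0.3048 ≈ 12.587 ft.

13 feet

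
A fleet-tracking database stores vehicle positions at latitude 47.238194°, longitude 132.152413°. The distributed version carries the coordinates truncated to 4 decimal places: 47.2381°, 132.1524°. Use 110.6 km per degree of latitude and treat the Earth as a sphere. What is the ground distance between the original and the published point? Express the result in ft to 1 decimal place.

Δlat = 47.238194 − 47.2381 = +0.000094°; Δlon = 132.152413 − 132.1524 = +0.000013°.
N–S: 0.000094° × 110600 m/° = 10.3964 m.
East–west at this latitude: 0.000013° × 110600 × cos 47.2381° ≈ 0.000013 × 75092.2 = 0.976199 m.
Combined displacement = (10.3964² + 0.976199²)^½ ≈ 10.4421 m.
In feet: 10.4421 m ÷ 0.3048 ≈ 34.259 ft.

34.3 ft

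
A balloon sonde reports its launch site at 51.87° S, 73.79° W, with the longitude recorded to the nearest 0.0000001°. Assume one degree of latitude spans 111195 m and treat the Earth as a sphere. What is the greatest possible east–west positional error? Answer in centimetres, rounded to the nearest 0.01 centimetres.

0.34 centimetres

Rounding to 7 decimal places leaves the longitude within ±5e-08° of the true value.
One degree of longitude at 51.87° is 111195 × cos 51.87° ≈ 111195 × 0.6174 = 68657.1 m.
Maximum E–W displacement: 5e-08 × 68657.1 = 0.00343286 m.
That is 0.00343286 m = 0.34329 cm.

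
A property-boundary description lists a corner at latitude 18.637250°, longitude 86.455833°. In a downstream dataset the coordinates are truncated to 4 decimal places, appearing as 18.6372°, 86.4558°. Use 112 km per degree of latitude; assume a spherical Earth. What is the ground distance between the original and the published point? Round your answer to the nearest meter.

Δlat = 18.637250 − 18.6372 = +0.000050°; Δlon = 86.455833 − 86.4558 = +0.000033°.
N–S: 0.000050° × 112000 m/° = 5.6 m.
East–west at this latitude: 0.000033° × 112000 × cos 18.6372° ≈ 0.000033 × 106127 = 3.50219 m.
Hypotenuse of the two orthogonal shifts: √(5.6² + 3.50219²) = 6.60495 m.

7 meters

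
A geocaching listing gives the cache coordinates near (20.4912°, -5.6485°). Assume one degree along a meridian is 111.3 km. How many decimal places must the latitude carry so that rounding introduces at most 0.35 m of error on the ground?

One degree of latitude covers 111300 m.
With N decimal places the half-ulp bound is 0.5·10⁻ᴺ°, or 0.5·10⁻ᴺ × 111300 m on the ground.
Setting 55650 × 10⁻ᴺ ≤ 0.35 gives 10ᴺ ≥ 1.59e+05, i.e. N ≥ 5.20.
So 6 decimal places suffice (0.0556 m); 5 would allow up to 0.556 m.

6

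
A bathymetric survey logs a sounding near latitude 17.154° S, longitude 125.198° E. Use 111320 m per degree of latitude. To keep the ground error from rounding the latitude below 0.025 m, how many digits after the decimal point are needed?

One degree of latitude covers 111320 m.
N decimal places → at most half a unit in the last place, 0.5 × 10⁻ᴺ° = 111320/2 × 10⁻ᴺ m.
Need 0.5 × 111320 × 10⁻ᴺ ≤ 0.025 → 10⁻ᴺ ≤ 4.492e-07, so N ≥ 6.35.
At 6 places the error can reach 0.0557 m, but 7 places keeps it to 0.00557 m.

7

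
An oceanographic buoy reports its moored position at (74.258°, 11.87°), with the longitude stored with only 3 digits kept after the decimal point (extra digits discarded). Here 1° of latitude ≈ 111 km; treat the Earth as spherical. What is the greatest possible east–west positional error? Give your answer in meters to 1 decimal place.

30.1 meters

Truncating at 3 decimal places can drop up to a full unit in the last place, so the longitude may be off by as much as 0.001°.
One degree of longitude at 74.258° is 111000 × cos 74.258° ≈ 111000 × 0.2713 = 30115 m.
Maximum E–W displacement: 0.001 × 30115 = 30.115 m.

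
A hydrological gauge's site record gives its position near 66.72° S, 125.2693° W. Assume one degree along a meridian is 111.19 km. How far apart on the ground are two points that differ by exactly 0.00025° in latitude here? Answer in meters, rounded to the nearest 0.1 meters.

Along a meridian 0.00025° is 0.00025 × 111190 = 27.7975 m.

27.8 meters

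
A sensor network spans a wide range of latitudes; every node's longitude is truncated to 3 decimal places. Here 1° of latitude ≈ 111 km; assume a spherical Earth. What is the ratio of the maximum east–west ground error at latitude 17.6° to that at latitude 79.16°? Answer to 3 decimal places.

5.068

Truncating at 3 decimal places can drop up to a full unit in the last place, so the longitude may be off by as much as 0.001°.
Error at 17.6° = 0.001° × 111000 × cos 17.6° ≈ 111 × 0.9532 = 105.8 m.
Error at 79.16° = 0.001° × 111000 × cos 79.16° ≈ 111 × 0.1881 = 20.875 m.
The ratio reduces to cos 17.6° / cos 79.16° = 0.9532/0.1881 ≈ 5.0684.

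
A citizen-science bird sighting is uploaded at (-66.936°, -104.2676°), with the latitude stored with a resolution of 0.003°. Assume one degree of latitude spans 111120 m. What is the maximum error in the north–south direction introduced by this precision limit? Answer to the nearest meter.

With a 0.003° grid the true value lies within half a step, ±0.003°/2 = ±0.0015°, of the stored one.
North–south distance: 0.0015° × 111120 m/° = 166.68 m.

167 meters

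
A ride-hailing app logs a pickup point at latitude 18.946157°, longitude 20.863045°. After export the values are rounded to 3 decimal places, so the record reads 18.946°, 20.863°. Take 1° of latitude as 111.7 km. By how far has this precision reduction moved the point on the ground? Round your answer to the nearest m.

The latitude changed by +0.000157° and the longitude by +0.000045°.
N–S: 0.000157° × 111700 m/° = 17.5369 m.
East–west at this latitude: 0.000045° × 111700 × cos 18.946° ≈ 0.000045 × 105649 = 4.75419 m.
Combined displacement = (17.5369² + 4.75419²)^½ ≈ 18.1699 m.

18 m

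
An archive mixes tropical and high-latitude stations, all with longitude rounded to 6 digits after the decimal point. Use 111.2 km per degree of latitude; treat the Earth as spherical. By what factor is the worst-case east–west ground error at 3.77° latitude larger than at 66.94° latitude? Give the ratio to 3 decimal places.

2.547

Rounding to 6 decimal places leaves the longitude within ±5e-07° of the true value.
Error at 3.77° = 5e-07° × 111200 × cos 3.77° ≈ 0.0556 × 0.9978 = 0.05548 m.
At 66.94°: 5e-07° × 111200 × cos 66.94° = 5e-07 × 111200 × 0.3917 ≈ 0.021778 m.
The ratio reduces to cos 3.77° / cos 66.94° = 0.9978/0.3917 ≈ 2.5475.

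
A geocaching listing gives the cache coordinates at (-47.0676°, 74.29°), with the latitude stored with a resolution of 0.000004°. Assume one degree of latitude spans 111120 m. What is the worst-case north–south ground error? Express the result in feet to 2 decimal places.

0.73 feet

With a 0.000004° grid the true value lies within half a step, ±0.000004°/2 = ±2e-06°, of the stored one.
North–south distance: 2e-06° × 111120 m/° = 0.22224 m.
In feet: 0.22224 m ÷ 0.3048 ≈ 0.72913 ft.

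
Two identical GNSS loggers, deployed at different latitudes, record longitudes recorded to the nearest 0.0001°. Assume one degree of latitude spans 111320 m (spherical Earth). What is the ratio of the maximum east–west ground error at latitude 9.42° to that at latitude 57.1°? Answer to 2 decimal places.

Rounding to 4 decimal places leaves the longitude within ±5e-05° of the true value.
At 9.42°: 5e-05° × 111320 × cos 9.42° = 5e-05 × 111320 × 0.9865 ≈ 5.4909 m.
Error at 57.1° = 5e-05° × 111320 × cos 57.1° ≈ 5.566 × 0.5432 = 3.0233 m.
The ratio reduces to cos 9.42° / cos 57.1° = 0.9865/0.5432 ≈ 1.8162.

1.82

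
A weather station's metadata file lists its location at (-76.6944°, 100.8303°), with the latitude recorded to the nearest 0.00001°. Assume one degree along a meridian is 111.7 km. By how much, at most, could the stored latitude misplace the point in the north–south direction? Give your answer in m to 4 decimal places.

0.5585 m

Rounding to 5 decimal places leaves the latitude within ±5e-06° of the true value.
Along the meridian that is 5e-06° × 111700 m/° = 0.5585 m.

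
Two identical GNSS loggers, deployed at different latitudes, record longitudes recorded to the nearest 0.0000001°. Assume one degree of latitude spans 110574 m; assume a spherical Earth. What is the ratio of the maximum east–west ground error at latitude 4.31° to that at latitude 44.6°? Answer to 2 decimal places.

Rounding to 7 decimal places leaves the longitude within ±5e-08° of the true value.
Error at 4.31° = 5e-08° × 110574 × cos 4.31° ≈ 0.0055287 × 0.9972 = 0.0055131 m.
Error at 44.6° = 5e-08° × 110574 × cos 44.6° ≈ 0.0055287 × 0.7120 = 0.0039366 m.
The ratio reduces to cos 4.31° / cos 44.6° = 0.9972/0.7120 ≈ 1.4005.

1.40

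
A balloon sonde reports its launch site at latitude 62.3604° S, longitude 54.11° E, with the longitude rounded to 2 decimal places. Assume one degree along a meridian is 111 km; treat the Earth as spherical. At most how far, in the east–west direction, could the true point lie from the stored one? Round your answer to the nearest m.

257 m

Rounding to 2 decimal places leaves the longitude within ±0.005° of the true value.
Parallels shrink by cos φ, so at 62.3604° a degree of longitude is 111000 × 0.4639 ≈ 51493.8 m.
East–west error: 0.005° × 51493.8 m/° ≈ 257.469 m.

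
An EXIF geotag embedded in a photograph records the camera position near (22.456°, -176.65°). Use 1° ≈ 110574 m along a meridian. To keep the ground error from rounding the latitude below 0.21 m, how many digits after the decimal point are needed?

One degree of latitude covers 110574 m.
N decimal places → at most half a unit in the last place, 0.5 × 10⁻ᴺ° = 110574/2 × 10⁻ᴺ m.
Setting 55287 × 10⁻ᴺ ≤ 0.21 gives 10ᴺ ≥ 2.633e+05, i.e. N ≥ 5.42.
N = 5 would give 0.553 m (too coarse); N = 6 gives 0.0553 m ≤ 0.21 m.

6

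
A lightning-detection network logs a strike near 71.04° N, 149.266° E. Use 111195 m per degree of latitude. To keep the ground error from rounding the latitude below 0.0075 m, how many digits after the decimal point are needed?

7

One degree of latitude covers 111195 m.
Rounding to N decimal places gives at most 0.5 × 10⁻ᴺ degrees of error, i.e. 0.5 × 10⁻ᴺ × 111195 m.
Need 0.5 × 111195 × 10⁻ᴺ ≤ 0.0075 → 10⁻ᴺ ≤ 1.349e-07, so N ≥ 6.87.
N = 6 would give 0.0556 m (too coarse); N = 7 gives 0.00556 m ≤ 0.0075 m.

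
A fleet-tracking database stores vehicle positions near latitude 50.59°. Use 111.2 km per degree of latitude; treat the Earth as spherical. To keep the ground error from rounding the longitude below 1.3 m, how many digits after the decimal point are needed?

At 50.59° one degree of longitude covers 111200 × cos 50.59° ≈ 111200 × 0.6349 ≈ 70597 m.
Rounding to N decimal places gives at most 0.5 × 10⁻ᴺ degrees of error, i.e. 0.5 × 10⁻ᴺ × 70597 m.
Need 0.5 × 70597 × 10⁻ᴺ ≤ 1.3 → 10⁻ᴺ ≤ 3.683e-05, so N ≥ 4.43.
N = 4 would give 3.53 m (too coarse); N = 5 gives 0.353 m ≤ 1.3 m.

5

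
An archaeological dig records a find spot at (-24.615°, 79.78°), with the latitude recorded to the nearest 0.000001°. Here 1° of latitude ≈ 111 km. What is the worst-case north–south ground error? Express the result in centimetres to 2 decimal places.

Rounding to 6 decimal places leaves the latitude within ±5e-07° of the true value.
So the N–S error is at most 5e-07 × 111000 = 0.0555 m.
That is 0.0555 m = 5.55 cm.

5.55 centimetres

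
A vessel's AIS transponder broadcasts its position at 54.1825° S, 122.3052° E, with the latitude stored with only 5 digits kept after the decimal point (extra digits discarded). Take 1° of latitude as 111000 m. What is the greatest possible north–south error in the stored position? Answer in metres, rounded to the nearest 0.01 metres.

Truncating at 5 decimal places can drop up to a full unit in the last place, so the latitude may be off by as much as 1e-05°.
North–south distance: 1e-05° × 111000 m/° = 1.11 m.

1.11 metres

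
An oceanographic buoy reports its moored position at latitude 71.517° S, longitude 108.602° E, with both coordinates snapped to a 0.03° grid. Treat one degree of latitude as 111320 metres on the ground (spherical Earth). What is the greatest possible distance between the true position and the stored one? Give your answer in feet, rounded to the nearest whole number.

With a 0.03° grid the true value lies within half a step, ±0.03°/2 = ±0.015°, of the stored one.
N–S: 0.015° × 111320 m/° = 1669.8 m.
E–W at 71.517°: 0.015° × 111320 × cos 71.517° = 0.015 × 111320 × 0.3170 ≈ 529.365 m.
Combining orthogonally: (1669.8² + 529.365²)^½ ≈ 1751.7 m.
In feet: 1751.7 m ÷ 0.3048 ≈ 5747.1 ft.

5747 feet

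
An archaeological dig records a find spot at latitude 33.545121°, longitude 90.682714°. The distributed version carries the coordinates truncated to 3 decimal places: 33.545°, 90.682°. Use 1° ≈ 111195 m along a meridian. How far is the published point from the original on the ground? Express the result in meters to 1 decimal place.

67.5 meters

Δlat = 33.545121 − 33.545 = +0.000121°; Δlon = 90.682714 − 90.682 = +0.000714°.
N–S: 0.000121° × 111195 m/° = 13.4546 m.
E–W at 33.545°: 0.000714° × 111195 × cos 33.545° = 0.000714 × 111195 × 0.8335 ≈ 66.1705 m.
Combined displacement = (13.4546² + 66.1705²)^½ ≈ 67.5245 m.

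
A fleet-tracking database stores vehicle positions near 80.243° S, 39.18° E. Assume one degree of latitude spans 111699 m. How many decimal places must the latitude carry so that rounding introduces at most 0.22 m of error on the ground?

One degree of latitude covers 111699 m.
With N decimal places the half-ulp bound is 0.5·10⁻ᴺ°, or 0.5·10⁻ᴺ × 111699 m on the ground.
Need 0.5 × 111699 × 10⁻ᴺ ≤ 0.22 → 10⁻ᴺ ≤ 3.939e-06, so N ≥ 5.40.
N = 5 would give 0.558 m (too coarse); N = 6 gives 0.0558 m ≤ 0.22 m.

6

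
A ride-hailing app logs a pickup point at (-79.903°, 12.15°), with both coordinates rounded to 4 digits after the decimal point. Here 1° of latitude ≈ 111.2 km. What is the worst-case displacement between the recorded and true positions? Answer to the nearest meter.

Rounding to 4 decimal places leaves each coordinate within ±5e-05° of the true value.
North–south component: 5e-05° × 111200 = 5.56 m.
East–west component at 79.903°: 5e-05° × 111200 × cos 79.903° ≈ 5e-05 × 19495 ≈ 0.974752 m.
Worst case both components are at the extreme and orthogonal: √(5.56² + 0.974752²) ≈ 5.6448 m.

6 meters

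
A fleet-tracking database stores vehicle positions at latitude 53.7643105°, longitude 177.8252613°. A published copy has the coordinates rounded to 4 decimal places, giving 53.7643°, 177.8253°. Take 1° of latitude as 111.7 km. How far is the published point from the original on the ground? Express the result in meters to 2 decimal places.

2.81 meters

Δlat = 53.7643105 − 53.7643 = +0.0000105°; Δlon = 177.8252613 − 177.8253 = -0.0000387°.
North–south shift: 0.0000105 × 111700 = 1.17285 m.
E–W at 53.7643°: -0.0000387° × 111700 × cos 53.7643° = -0.0000387 × 111700 × 0.5911 ≈ -2.55524 m.
Hypotenuse of the two orthogonal shifts: √(1.17285² + 2.55524²) = 2.81155 m.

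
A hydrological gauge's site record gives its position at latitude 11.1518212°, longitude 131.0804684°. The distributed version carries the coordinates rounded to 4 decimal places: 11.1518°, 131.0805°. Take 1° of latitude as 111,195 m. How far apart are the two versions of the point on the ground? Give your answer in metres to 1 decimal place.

Δlat = 11.1518212 − 11.1518 = +0.0000212°; Δlon = 131.0804684 − 131.0805 = -0.0000316°.
N–S: 0.0000212° × 111195 m/° = 2.35733 m.
East–west at this latitude: -0.0000316° × 111195 × cos 11.1518° ≈ -0.0000316 × 109095 = -3.44742 m.
Distance: √(2.35733² + 3.44742²) ≈ 4.17633 m.

4.2 metres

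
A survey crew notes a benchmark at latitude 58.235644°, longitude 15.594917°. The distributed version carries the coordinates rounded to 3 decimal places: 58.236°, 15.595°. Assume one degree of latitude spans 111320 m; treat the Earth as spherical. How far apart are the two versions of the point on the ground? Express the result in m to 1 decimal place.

39.9 m

The latitude changed by -0.000356° and the longitude by -0.000083°.
N–S: -0.000356° × 111320 m/° = -39.6299 m.
E–W at 58.236°: -0.000083° × 111320 × cos 58.236° = -0.000083 × 111320 × 0.5264 ≈ -4.8639 m.
Distance: √(39.6299² + 4.8639²) ≈ 39.9273 m.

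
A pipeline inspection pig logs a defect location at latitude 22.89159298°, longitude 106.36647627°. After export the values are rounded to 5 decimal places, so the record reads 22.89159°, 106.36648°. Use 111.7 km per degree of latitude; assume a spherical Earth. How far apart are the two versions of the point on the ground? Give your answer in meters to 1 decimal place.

0.5 meters

Δlat = 22.89159298 − 22.89159 = +0.00000298°; Δlon = 106.36647627 − 106.36648 = -0.00000373°.
N–S: 0.00000298° × 111700 m/° = 0.332866 m.
E–W at 22.8916°: -0.00000373° × 111700 × cos 22.8916° = -0.00000373 × 111700 × 0.9212 ≈ -0.383827 m.
Hypotenuse of the two orthogonal shifts: √(0.332866² + 0.383827²) = 0.508058 m.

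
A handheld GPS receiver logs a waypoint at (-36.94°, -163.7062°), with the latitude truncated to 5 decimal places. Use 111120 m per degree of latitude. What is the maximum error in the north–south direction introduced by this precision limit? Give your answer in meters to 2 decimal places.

1.11 meters

Truncating at 5 decimal places can drop up to a full unit in the last place, so the latitude may be off by as much as 1e-05°.
North–south distance: 1e-05° × 111120 m/° = 1.1112 m.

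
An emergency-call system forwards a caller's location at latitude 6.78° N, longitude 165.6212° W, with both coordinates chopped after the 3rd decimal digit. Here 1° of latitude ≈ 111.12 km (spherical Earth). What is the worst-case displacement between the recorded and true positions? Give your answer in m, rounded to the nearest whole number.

Truncating at 3 decimal places can drop up to a full unit in the last place, so each coordinate may be off by as much as 0.001°.
Latitude error → 0.001 × 111120 = 111.12 m along the meridian.
E–W at 6.78°: 0.001° × 111120 × cos 6.78° = 0.001 × 111120 × 0.9930 ≈ 110.343 m.
The two errors are perpendicular, so the maximum displacement is √(111.12² + 110.343²) ≈ 156.599 m.

157 m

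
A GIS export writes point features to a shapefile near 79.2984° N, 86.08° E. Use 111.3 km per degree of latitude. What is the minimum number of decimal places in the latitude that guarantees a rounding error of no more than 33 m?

One degree of latitude covers 111300 m.
Rounding to N decimal places gives at most 0.5 × 10⁻ᴺ degrees of error, i.e. 0.5 × 10⁻ᴺ × 111300 m.
Setting 55650 × 10⁻ᴺ ≤ 33 gives 10ᴺ ≥ 1686, i.e. N ≥ 3.23.
So 4 decimal places suffice (5.57 m); 3 would allow up to 55.6 m.

4 decimal places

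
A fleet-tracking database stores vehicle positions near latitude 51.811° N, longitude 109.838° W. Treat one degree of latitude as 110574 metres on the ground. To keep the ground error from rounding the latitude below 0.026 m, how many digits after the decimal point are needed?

7 decimal places

One degree of latitude covers 110574 m.
Rounding to N decimal places gives at most 0.5 × 10⁻ᴺ degrees of error, i.e. 0.5 × 10⁻ᴺ × 110574 m.
Setting 55287 × 10⁻ᴺ ≤ 0.026 gives 10ᴺ ≥ 2.126e+06, i.e. N ≥ 6.33.
At 6 places the error can reach 0.0553 m, but 7 places keeps it to 0.00553 m.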